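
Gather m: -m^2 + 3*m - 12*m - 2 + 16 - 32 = -m^2 - 9*m - 18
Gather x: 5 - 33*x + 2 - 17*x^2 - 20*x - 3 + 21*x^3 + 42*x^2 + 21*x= 21*x^3 + 25*x^2 - 32*x + 4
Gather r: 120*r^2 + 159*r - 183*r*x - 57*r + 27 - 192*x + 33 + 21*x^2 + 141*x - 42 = 120*r^2 + r*(102 - 183*x) + 21*x^2 - 51*x + 18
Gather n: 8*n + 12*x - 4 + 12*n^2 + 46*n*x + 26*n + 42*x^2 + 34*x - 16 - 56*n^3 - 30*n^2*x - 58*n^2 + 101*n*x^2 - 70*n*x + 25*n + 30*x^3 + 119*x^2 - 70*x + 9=-56*n^3 + n^2*(-30*x - 46) + n*(101*x^2 - 24*x + 59) + 30*x^3 + 161*x^2 - 24*x - 11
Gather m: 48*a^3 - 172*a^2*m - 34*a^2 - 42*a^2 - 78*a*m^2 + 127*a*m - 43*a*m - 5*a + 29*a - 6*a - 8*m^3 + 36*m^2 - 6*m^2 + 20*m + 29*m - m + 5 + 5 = 48*a^3 - 76*a^2 + 18*a - 8*m^3 + m^2*(30 - 78*a) + m*(-172*a^2 + 84*a + 48) + 10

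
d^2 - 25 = (d - 5)*(d + 5)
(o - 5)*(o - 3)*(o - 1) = o^3 - 9*o^2 + 23*o - 15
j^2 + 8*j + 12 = (j + 2)*(j + 6)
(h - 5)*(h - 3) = h^2 - 8*h + 15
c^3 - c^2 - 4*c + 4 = (c - 2)*(c - 1)*(c + 2)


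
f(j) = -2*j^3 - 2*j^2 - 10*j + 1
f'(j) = -6*j^2 - 4*j - 10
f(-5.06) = 259.50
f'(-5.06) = -143.38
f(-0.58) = 6.52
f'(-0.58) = -9.70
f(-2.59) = 48.23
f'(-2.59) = -39.89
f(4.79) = -312.59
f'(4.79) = -166.82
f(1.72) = -32.29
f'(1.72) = -34.63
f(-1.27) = 14.57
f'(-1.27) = -14.60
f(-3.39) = 89.83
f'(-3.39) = -65.39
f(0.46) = -4.22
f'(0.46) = -13.11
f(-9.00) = 1387.00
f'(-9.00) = -460.00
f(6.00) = -563.00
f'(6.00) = -250.00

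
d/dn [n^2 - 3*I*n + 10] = 2*n - 3*I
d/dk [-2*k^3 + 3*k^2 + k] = -6*k^2 + 6*k + 1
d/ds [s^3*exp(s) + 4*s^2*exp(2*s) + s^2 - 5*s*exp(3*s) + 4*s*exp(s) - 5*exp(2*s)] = s^3*exp(s) + 8*s^2*exp(2*s) + 3*s^2*exp(s) - 15*s*exp(3*s) + 8*s*exp(2*s) + 4*s*exp(s) + 2*s - 5*exp(3*s) - 10*exp(2*s) + 4*exp(s)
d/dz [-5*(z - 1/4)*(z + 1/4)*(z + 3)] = -15*z^2 - 30*z + 5/16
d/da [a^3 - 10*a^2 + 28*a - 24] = 3*a^2 - 20*a + 28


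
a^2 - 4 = (a - 2)*(a + 2)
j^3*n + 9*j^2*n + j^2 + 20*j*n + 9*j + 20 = (j + 4)*(j + 5)*(j*n + 1)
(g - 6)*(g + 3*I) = g^2 - 6*g + 3*I*g - 18*I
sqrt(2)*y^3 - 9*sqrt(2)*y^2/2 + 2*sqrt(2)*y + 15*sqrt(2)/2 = (y - 3)*(y - 5/2)*(sqrt(2)*y + sqrt(2))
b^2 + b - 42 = (b - 6)*(b + 7)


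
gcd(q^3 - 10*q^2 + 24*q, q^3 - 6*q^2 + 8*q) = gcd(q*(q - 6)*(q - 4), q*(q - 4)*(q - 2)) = q^2 - 4*q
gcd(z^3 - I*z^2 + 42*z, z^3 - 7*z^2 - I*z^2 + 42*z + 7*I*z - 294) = z^2 - I*z + 42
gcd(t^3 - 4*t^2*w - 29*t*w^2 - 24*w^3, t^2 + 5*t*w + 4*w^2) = t + w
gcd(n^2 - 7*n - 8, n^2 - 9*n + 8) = n - 8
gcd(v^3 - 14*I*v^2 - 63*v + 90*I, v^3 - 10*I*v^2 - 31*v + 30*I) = v^2 - 8*I*v - 15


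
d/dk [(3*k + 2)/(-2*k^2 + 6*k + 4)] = k*(3*k + 4)/(2*(k^4 - 6*k^3 + 5*k^2 + 12*k + 4))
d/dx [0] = 0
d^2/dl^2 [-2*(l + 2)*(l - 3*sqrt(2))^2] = -12*l - 8 + 24*sqrt(2)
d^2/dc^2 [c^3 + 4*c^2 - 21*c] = 6*c + 8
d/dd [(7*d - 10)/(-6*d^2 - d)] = 2*(21*d^2 - 60*d - 5)/(d^2*(36*d^2 + 12*d + 1))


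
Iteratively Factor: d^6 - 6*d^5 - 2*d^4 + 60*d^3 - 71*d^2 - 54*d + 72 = (d - 4)*(d^5 - 2*d^4 - 10*d^3 + 20*d^2 + 9*d - 18) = (d - 4)*(d + 3)*(d^4 - 5*d^3 + 5*d^2 + 5*d - 6) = (d - 4)*(d + 1)*(d + 3)*(d^3 - 6*d^2 + 11*d - 6) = (d - 4)*(d - 1)*(d + 1)*(d + 3)*(d^2 - 5*d + 6) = (d - 4)*(d - 2)*(d - 1)*(d + 1)*(d + 3)*(d - 3)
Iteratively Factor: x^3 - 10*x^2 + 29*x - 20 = (x - 1)*(x^2 - 9*x + 20) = (x - 5)*(x - 1)*(x - 4)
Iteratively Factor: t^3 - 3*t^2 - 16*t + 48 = (t - 4)*(t^2 + t - 12) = (t - 4)*(t + 4)*(t - 3)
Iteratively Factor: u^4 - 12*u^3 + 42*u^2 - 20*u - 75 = (u - 5)*(u^3 - 7*u^2 + 7*u + 15) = (u - 5)^2*(u^2 - 2*u - 3) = (u - 5)^2*(u - 3)*(u + 1)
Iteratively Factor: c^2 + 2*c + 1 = (c + 1)*(c + 1)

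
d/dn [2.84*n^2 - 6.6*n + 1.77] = 5.68*n - 6.6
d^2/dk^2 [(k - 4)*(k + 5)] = 2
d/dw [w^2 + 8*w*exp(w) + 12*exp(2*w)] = 8*w*exp(w) + 2*w + 24*exp(2*w) + 8*exp(w)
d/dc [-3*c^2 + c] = 1 - 6*c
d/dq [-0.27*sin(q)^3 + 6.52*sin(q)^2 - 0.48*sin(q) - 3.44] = (-0.81*sin(q)^2 + 13.04*sin(q) - 0.48)*cos(q)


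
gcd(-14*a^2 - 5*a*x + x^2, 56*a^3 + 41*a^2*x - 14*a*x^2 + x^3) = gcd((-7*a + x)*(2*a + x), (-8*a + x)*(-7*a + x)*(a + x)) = -7*a + x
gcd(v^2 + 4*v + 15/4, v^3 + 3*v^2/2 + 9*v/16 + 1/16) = 1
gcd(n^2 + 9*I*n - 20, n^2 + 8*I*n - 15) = n + 5*I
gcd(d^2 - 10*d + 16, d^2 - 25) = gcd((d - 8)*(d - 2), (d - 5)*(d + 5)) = 1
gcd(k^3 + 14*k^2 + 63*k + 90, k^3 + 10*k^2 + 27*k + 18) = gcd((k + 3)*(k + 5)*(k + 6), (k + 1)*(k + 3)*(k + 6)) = k^2 + 9*k + 18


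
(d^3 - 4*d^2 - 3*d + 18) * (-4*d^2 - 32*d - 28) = -4*d^5 - 16*d^4 + 112*d^3 + 136*d^2 - 492*d - 504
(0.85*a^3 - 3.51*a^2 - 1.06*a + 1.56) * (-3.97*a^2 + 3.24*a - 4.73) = -3.3745*a^5 + 16.6887*a^4 - 11.1847*a^3 + 6.9747*a^2 + 10.0682*a - 7.3788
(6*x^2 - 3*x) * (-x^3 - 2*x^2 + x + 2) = -6*x^5 - 9*x^4 + 12*x^3 + 9*x^2 - 6*x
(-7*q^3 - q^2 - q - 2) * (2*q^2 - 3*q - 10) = -14*q^5 + 19*q^4 + 71*q^3 + 9*q^2 + 16*q + 20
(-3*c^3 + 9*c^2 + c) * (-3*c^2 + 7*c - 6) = 9*c^5 - 48*c^4 + 78*c^3 - 47*c^2 - 6*c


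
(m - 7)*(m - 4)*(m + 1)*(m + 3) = m^4 - 7*m^3 - 13*m^2 + 79*m + 84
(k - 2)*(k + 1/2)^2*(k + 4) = k^4 + 3*k^3 - 23*k^2/4 - 15*k/2 - 2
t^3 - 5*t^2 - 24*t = t*(t - 8)*(t + 3)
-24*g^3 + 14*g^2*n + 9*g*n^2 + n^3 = (-g + n)*(4*g + n)*(6*g + n)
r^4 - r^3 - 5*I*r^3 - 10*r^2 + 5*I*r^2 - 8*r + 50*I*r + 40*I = (r - 4)*(r + 1)*(r + 2)*(r - 5*I)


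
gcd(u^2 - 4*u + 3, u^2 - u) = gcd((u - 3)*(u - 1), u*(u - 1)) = u - 1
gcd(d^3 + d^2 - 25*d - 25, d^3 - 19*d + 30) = d + 5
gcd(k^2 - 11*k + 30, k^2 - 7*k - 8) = 1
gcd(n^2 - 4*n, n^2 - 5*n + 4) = n - 4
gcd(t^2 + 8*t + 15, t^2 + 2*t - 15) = t + 5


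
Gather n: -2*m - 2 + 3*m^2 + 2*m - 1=3*m^2 - 3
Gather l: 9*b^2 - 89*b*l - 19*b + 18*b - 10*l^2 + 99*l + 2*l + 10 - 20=9*b^2 - b - 10*l^2 + l*(101 - 89*b) - 10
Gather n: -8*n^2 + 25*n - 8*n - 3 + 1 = -8*n^2 + 17*n - 2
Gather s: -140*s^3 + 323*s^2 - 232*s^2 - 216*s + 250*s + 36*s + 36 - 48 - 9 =-140*s^3 + 91*s^2 + 70*s - 21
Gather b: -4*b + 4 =4 - 4*b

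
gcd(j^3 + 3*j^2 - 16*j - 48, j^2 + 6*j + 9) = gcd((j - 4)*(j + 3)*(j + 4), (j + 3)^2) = j + 3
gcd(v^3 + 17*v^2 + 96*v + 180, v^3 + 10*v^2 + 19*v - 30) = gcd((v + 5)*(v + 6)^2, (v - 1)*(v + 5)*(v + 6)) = v^2 + 11*v + 30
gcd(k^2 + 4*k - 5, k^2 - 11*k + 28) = 1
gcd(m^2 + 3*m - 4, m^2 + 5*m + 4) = m + 4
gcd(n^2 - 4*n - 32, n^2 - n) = 1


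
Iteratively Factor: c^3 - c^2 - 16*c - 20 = (c + 2)*(c^2 - 3*c - 10) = (c + 2)^2*(c - 5)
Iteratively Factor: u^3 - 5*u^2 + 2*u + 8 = (u - 4)*(u^2 - u - 2) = (u - 4)*(u + 1)*(u - 2)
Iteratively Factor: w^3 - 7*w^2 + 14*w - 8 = (w - 4)*(w^2 - 3*w + 2) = (w - 4)*(w - 1)*(w - 2)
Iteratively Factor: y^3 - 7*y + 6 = (y - 1)*(y^2 + y - 6) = (y - 2)*(y - 1)*(y + 3)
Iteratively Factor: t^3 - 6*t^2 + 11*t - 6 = (t - 2)*(t^2 - 4*t + 3) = (t - 3)*(t - 2)*(t - 1)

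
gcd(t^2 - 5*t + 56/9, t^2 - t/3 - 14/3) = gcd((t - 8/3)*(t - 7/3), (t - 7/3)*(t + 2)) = t - 7/3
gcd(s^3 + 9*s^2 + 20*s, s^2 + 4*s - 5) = s + 5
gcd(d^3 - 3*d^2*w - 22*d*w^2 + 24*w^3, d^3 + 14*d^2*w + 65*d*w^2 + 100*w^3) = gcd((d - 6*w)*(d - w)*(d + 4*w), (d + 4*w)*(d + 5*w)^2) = d + 4*w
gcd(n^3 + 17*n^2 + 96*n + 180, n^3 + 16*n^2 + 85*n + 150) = n^2 + 11*n + 30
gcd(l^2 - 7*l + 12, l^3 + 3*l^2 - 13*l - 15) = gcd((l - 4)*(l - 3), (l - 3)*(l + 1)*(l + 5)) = l - 3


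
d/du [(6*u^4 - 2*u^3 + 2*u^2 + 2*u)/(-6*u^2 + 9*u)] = 2*(-12*u^3 + 29*u^2 - 6*u + 5)/(3*(4*u^2 - 12*u + 9))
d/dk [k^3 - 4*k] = 3*k^2 - 4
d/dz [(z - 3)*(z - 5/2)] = 2*z - 11/2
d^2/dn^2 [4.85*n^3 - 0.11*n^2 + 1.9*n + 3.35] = 29.1*n - 0.22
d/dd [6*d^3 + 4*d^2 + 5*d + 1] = 18*d^2 + 8*d + 5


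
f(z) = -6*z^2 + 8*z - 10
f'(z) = 8 - 12*z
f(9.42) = -467.06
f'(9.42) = -105.04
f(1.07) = -8.31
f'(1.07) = -4.84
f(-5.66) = -247.49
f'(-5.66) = 75.92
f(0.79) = -7.42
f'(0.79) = -1.48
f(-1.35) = -31.74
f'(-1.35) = 24.20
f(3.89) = -69.67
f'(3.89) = -38.68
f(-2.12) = -53.93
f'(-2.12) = 33.44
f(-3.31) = -102.22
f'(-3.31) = 47.72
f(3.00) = -40.00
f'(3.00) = -28.00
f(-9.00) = -568.00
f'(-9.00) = 116.00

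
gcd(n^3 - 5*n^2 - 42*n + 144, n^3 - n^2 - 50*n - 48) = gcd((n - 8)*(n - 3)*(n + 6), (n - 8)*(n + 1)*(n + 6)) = n^2 - 2*n - 48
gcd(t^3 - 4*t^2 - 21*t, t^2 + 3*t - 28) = 1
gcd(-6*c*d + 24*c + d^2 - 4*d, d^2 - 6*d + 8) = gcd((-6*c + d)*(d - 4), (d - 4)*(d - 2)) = d - 4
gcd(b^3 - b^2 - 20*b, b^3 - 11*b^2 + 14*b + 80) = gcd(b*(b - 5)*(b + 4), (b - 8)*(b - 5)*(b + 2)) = b - 5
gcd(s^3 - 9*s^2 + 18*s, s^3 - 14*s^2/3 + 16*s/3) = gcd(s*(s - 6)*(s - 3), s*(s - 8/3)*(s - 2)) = s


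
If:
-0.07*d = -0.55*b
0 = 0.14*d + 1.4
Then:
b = -1.27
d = -10.00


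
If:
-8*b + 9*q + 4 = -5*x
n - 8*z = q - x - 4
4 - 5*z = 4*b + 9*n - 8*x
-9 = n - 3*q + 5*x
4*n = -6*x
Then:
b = 31031/5680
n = -873/710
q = 2809/710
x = 291/355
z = -13/284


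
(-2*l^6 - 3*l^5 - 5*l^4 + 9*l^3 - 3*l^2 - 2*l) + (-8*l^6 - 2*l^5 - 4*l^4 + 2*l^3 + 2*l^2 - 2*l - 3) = -10*l^6 - 5*l^5 - 9*l^4 + 11*l^3 - l^2 - 4*l - 3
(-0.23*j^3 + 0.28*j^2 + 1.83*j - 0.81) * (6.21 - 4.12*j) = 0.9476*j^4 - 2.5819*j^3 - 5.8008*j^2 + 14.7015*j - 5.0301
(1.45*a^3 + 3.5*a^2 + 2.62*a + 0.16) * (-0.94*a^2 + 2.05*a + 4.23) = -1.363*a^5 - 0.3175*a^4 + 10.8457*a^3 + 20.0256*a^2 + 11.4106*a + 0.6768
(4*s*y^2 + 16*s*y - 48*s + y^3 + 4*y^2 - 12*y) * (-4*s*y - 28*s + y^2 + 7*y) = -16*s^2*y^3 - 176*s^2*y^2 - 256*s^2*y + 1344*s^2 + y^5 + 11*y^4 + 16*y^3 - 84*y^2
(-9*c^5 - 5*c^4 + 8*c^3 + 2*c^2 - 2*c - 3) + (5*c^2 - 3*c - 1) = -9*c^5 - 5*c^4 + 8*c^3 + 7*c^2 - 5*c - 4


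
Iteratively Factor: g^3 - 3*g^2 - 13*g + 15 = (g - 1)*(g^2 - 2*g - 15) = (g - 5)*(g - 1)*(g + 3)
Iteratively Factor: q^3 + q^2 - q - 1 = (q + 1)*(q^2 - 1) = (q - 1)*(q + 1)*(q + 1)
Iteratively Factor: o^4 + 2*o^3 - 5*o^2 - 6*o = (o + 1)*(o^3 + o^2 - 6*o) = (o + 1)*(o + 3)*(o^2 - 2*o) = (o - 2)*(o + 1)*(o + 3)*(o)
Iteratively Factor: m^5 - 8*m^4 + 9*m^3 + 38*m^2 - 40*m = (m)*(m^4 - 8*m^3 + 9*m^2 + 38*m - 40) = m*(m + 2)*(m^3 - 10*m^2 + 29*m - 20) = m*(m - 5)*(m + 2)*(m^2 - 5*m + 4) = m*(m - 5)*(m - 1)*(m + 2)*(m - 4)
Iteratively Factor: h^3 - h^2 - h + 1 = (h - 1)*(h^2 - 1) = (h - 1)*(h + 1)*(h - 1)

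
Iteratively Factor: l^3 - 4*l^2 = (l - 4)*(l^2) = l*(l - 4)*(l)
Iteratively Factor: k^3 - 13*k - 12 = (k + 1)*(k^2 - k - 12) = (k + 1)*(k + 3)*(k - 4)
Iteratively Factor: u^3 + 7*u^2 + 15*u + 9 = (u + 3)*(u^2 + 4*u + 3) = (u + 1)*(u + 3)*(u + 3)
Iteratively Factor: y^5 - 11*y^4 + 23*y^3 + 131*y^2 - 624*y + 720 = (y + 4)*(y^4 - 15*y^3 + 83*y^2 - 201*y + 180) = (y - 4)*(y + 4)*(y^3 - 11*y^2 + 39*y - 45) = (y - 4)*(y - 3)*(y + 4)*(y^2 - 8*y + 15) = (y - 4)*(y - 3)^2*(y + 4)*(y - 5)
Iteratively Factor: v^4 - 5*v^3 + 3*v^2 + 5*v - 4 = (v - 1)*(v^3 - 4*v^2 - v + 4) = (v - 1)*(v + 1)*(v^2 - 5*v + 4) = (v - 1)^2*(v + 1)*(v - 4)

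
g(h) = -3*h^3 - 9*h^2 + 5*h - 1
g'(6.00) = -427.00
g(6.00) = -943.00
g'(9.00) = -886.00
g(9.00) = -2872.00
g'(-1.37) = 12.77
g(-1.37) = -17.03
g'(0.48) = -5.71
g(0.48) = -1.01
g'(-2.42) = -4.15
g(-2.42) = -23.29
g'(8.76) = -843.32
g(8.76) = -2664.50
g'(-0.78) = 13.56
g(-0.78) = -8.95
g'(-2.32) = -1.68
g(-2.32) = -23.58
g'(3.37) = -157.87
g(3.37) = -201.18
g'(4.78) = -286.68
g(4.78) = -510.38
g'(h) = -9*h^2 - 18*h + 5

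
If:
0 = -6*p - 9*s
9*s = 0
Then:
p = 0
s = 0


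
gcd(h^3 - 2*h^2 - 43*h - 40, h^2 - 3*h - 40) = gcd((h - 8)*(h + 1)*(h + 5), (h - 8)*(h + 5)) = h^2 - 3*h - 40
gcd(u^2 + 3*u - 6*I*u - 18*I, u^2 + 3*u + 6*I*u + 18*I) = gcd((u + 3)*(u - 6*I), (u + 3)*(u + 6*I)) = u + 3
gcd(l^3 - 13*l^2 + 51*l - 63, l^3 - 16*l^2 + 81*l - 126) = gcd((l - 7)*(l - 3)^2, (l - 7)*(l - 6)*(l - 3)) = l^2 - 10*l + 21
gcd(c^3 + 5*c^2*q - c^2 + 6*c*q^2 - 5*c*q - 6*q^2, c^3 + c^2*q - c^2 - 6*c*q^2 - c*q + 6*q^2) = c^2 + 3*c*q - c - 3*q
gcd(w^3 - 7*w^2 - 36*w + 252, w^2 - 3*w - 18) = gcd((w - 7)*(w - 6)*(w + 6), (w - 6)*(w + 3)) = w - 6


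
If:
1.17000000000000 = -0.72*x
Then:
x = -1.62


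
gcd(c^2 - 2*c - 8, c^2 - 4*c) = c - 4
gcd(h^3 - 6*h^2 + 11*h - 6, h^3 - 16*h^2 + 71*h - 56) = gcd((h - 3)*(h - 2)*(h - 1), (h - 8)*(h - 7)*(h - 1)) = h - 1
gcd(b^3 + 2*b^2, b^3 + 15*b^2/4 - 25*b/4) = b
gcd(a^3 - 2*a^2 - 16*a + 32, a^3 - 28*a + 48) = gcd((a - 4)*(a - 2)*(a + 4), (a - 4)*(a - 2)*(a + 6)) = a^2 - 6*a + 8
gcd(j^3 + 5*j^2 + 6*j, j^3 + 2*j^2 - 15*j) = j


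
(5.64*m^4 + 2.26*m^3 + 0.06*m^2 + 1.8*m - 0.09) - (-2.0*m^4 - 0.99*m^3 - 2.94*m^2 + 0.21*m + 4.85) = 7.64*m^4 + 3.25*m^3 + 3.0*m^2 + 1.59*m - 4.94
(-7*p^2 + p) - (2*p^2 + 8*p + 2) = -9*p^2 - 7*p - 2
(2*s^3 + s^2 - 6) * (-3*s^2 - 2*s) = -6*s^5 - 7*s^4 - 2*s^3 + 18*s^2 + 12*s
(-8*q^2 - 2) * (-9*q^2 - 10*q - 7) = 72*q^4 + 80*q^3 + 74*q^2 + 20*q + 14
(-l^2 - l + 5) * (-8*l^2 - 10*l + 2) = 8*l^4 + 18*l^3 - 32*l^2 - 52*l + 10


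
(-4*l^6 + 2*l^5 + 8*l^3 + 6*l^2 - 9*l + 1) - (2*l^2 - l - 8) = -4*l^6 + 2*l^5 + 8*l^3 + 4*l^2 - 8*l + 9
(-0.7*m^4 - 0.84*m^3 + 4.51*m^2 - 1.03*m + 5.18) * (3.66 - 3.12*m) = 2.184*m^5 + 0.0588000000000002*m^4 - 17.1456*m^3 + 19.7202*m^2 - 19.9314*m + 18.9588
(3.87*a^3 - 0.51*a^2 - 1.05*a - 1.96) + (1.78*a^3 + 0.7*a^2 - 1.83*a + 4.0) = 5.65*a^3 + 0.19*a^2 - 2.88*a + 2.04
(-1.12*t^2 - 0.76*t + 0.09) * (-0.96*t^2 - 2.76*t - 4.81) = 1.0752*t^4 + 3.8208*t^3 + 7.3984*t^2 + 3.4072*t - 0.4329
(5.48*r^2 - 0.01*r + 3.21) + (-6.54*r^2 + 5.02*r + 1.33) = -1.06*r^2 + 5.01*r + 4.54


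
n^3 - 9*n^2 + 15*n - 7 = (n - 7)*(n - 1)^2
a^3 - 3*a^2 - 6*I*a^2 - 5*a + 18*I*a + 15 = (a - 3)*(a - 5*I)*(a - I)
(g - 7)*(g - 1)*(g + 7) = g^3 - g^2 - 49*g + 49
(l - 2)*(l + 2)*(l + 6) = l^3 + 6*l^2 - 4*l - 24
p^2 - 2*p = p*(p - 2)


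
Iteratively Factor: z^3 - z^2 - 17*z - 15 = (z - 5)*(z^2 + 4*z + 3) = (z - 5)*(z + 1)*(z + 3)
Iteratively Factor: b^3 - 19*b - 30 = (b - 5)*(b^2 + 5*b + 6) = (b - 5)*(b + 3)*(b + 2)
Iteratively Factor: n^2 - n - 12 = (n - 4)*(n + 3)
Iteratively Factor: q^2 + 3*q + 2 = (q + 2)*(q + 1)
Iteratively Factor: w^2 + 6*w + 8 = (w + 2)*(w + 4)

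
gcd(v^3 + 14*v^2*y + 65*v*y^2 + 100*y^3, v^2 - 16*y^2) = v + 4*y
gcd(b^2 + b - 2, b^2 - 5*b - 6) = 1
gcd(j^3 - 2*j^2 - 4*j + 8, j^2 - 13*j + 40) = 1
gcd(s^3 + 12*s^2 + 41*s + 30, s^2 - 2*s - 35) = s + 5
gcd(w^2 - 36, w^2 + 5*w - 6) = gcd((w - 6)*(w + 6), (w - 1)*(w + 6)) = w + 6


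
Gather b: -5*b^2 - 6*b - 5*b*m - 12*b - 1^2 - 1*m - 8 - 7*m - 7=-5*b^2 + b*(-5*m - 18) - 8*m - 16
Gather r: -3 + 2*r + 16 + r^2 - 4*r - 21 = r^2 - 2*r - 8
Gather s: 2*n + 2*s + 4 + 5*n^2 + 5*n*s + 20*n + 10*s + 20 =5*n^2 + 22*n + s*(5*n + 12) + 24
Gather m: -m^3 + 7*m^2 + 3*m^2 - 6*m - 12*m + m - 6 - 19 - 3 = -m^3 + 10*m^2 - 17*m - 28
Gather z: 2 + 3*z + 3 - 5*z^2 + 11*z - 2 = -5*z^2 + 14*z + 3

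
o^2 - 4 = (o - 2)*(o + 2)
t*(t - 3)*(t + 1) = t^3 - 2*t^2 - 3*t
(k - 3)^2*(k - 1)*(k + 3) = k^4 - 4*k^3 - 6*k^2 + 36*k - 27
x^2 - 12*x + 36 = (x - 6)^2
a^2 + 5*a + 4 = (a + 1)*(a + 4)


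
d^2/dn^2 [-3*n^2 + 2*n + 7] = -6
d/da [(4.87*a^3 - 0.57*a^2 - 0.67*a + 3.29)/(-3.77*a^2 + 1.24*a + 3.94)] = (-18.3599*a^4 + 12.0776*a^3 + 54.3307*a^2 + 20.315*a - 6.7194)/(14.2129*a^4 - 9.3496*a^3 - 28.17*a^2 + 9.7712*a + 15.5236)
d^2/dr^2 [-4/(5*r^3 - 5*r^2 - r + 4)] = 8*(5*(3*r - 1)*(5*r^3 - 5*r^2 - r + 4) - (-15*r^2 + 10*r + 1)^2)/(5*r^3 - 5*r^2 - r + 4)^3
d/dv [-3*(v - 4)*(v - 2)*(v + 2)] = -9*v^2 + 24*v + 12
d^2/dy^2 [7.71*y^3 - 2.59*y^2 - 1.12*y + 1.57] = 46.26*y - 5.18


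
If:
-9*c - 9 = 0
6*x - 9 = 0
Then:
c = -1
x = 3/2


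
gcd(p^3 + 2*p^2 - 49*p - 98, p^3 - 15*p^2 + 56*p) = p - 7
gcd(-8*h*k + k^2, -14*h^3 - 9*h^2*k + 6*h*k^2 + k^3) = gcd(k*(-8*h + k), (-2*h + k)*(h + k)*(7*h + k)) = 1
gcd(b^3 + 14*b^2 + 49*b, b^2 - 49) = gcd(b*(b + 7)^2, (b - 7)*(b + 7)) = b + 7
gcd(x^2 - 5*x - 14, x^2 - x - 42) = x - 7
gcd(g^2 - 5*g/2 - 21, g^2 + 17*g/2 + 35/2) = g + 7/2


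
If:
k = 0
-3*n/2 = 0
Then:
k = 0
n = 0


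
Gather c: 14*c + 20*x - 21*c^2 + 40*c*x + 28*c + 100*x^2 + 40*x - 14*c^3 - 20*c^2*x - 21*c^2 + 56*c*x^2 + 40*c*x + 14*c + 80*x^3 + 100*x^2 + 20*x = -14*c^3 + c^2*(-20*x - 42) + c*(56*x^2 + 80*x + 56) + 80*x^3 + 200*x^2 + 80*x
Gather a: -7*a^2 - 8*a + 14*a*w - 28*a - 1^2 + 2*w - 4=-7*a^2 + a*(14*w - 36) + 2*w - 5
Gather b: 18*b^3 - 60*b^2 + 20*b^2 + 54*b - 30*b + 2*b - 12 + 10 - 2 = 18*b^3 - 40*b^2 + 26*b - 4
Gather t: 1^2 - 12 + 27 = 16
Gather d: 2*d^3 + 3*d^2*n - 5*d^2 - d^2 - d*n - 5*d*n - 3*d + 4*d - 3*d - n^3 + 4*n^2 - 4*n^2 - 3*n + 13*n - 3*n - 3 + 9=2*d^3 + d^2*(3*n - 6) + d*(-6*n - 2) - n^3 + 7*n + 6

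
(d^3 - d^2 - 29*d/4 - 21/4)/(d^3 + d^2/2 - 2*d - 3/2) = (4*d^2 - 8*d - 21)/(2*(2*d^2 - d - 3))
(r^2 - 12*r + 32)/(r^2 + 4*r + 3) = (r^2 - 12*r + 32)/(r^2 + 4*r + 3)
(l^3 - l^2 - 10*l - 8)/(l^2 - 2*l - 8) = l + 1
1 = 1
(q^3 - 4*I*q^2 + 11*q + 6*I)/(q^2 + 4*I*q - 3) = (q^2 - 5*I*q + 6)/(q + 3*I)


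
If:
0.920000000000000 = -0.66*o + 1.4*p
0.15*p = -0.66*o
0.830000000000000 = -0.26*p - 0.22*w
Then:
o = -0.13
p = 0.59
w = -4.47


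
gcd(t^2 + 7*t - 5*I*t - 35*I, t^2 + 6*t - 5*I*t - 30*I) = t - 5*I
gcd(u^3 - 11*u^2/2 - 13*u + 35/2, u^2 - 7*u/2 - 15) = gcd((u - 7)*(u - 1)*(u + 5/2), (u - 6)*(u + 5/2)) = u + 5/2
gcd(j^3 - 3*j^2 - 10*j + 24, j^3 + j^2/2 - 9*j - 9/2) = j + 3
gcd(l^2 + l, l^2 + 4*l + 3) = l + 1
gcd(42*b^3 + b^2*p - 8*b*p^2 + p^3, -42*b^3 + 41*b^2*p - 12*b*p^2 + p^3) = 21*b^2 - 10*b*p + p^2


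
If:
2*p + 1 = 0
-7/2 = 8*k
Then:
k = -7/16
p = -1/2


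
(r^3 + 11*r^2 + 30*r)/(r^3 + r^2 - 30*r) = (r + 5)/(r - 5)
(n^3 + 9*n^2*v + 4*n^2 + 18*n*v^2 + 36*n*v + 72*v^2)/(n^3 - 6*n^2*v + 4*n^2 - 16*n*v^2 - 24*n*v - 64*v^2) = (-n^2 - 9*n*v - 18*v^2)/(-n^2 + 6*n*v + 16*v^2)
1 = 1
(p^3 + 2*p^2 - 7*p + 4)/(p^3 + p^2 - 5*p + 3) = (p + 4)/(p + 3)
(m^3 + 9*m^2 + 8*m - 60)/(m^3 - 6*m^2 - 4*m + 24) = (m^2 + 11*m + 30)/(m^2 - 4*m - 12)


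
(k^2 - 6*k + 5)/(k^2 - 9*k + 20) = (k - 1)/(k - 4)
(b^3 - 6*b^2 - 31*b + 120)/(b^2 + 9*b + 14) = (b^3 - 6*b^2 - 31*b + 120)/(b^2 + 9*b + 14)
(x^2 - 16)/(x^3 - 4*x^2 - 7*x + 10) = (x^2 - 16)/(x^3 - 4*x^2 - 7*x + 10)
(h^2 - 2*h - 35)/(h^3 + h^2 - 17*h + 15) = (h - 7)/(h^2 - 4*h + 3)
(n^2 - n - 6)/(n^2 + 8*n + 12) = (n - 3)/(n + 6)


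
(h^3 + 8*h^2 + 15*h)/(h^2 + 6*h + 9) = h*(h + 5)/(h + 3)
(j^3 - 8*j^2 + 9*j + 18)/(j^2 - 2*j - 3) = j - 6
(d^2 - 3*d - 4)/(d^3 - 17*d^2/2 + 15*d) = 2*(d^2 - 3*d - 4)/(d*(2*d^2 - 17*d + 30))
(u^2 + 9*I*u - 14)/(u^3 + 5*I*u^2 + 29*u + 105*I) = (u + 2*I)/(u^2 - 2*I*u + 15)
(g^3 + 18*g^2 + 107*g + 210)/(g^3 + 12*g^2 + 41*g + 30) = (g + 7)/(g + 1)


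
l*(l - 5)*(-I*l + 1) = -I*l^3 + l^2 + 5*I*l^2 - 5*l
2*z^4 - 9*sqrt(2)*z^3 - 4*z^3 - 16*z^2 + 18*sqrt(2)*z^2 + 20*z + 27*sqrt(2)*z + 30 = (z - 3)*(z - 5*sqrt(2))*(sqrt(2)*z + 1)*(sqrt(2)*z + sqrt(2))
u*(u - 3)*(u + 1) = u^3 - 2*u^2 - 3*u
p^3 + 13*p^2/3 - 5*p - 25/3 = (p - 5/3)*(p + 1)*(p + 5)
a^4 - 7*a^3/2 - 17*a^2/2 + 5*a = a*(a - 5)*(a - 1/2)*(a + 2)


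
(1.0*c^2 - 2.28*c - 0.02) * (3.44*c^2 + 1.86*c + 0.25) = 3.44*c^4 - 5.9832*c^3 - 4.0596*c^2 - 0.6072*c - 0.005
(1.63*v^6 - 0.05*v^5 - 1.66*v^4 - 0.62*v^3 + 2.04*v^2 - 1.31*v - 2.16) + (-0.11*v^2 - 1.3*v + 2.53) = 1.63*v^6 - 0.05*v^5 - 1.66*v^4 - 0.62*v^3 + 1.93*v^2 - 2.61*v + 0.37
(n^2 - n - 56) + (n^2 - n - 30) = 2*n^2 - 2*n - 86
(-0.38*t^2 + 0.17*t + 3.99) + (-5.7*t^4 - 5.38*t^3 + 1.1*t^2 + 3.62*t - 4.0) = -5.7*t^4 - 5.38*t^3 + 0.72*t^2 + 3.79*t - 0.00999999999999979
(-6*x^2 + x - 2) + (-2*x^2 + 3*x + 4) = -8*x^2 + 4*x + 2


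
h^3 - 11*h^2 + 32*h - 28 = (h - 7)*(h - 2)^2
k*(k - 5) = k^2 - 5*k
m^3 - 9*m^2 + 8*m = m*(m - 8)*(m - 1)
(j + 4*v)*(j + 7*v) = j^2 + 11*j*v + 28*v^2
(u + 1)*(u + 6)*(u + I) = u^3 + 7*u^2 + I*u^2 + 6*u + 7*I*u + 6*I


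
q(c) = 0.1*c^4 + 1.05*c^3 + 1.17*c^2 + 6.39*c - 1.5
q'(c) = 0.4*c^3 + 3.15*c^2 + 2.34*c + 6.39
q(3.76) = 114.87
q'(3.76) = 80.98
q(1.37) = 12.50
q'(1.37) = 16.54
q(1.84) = 21.91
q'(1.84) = 23.85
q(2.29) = 34.63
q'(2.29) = 33.07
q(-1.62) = -12.56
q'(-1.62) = 9.17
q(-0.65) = -5.43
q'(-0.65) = 6.09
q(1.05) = 7.84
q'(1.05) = 12.78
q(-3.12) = -32.46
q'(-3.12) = 17.60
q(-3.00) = -30.39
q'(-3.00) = 16.92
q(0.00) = -1.50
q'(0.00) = 6.39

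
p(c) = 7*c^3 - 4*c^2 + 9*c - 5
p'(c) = 21*c^2 - 8*c + 9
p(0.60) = 0.47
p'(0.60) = 11.76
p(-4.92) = -979.77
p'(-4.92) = 556.69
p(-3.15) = -291.83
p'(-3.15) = 242.57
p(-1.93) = -87.59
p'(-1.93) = 102.66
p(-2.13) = -109.96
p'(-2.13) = 121.31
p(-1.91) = -85.56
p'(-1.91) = 100.89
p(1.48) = 22.25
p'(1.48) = 43.16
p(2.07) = 58.58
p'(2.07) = 82.42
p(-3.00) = -257.00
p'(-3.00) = 222.00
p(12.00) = 11623.00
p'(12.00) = 2937.00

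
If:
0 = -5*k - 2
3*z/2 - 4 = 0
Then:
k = -2/5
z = 8/3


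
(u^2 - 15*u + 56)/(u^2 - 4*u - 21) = (u - 8)/(u + 3)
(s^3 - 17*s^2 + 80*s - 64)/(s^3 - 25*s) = (s^3 - 17*s^2 + 80*s - 64)/(s*(s^2 - 25))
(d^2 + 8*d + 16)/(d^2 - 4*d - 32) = (d + 4)/(d - 8)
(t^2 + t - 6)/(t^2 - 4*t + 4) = (t + 3)/(t - 2)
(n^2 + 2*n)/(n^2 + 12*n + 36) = n*(n + 2)/(n^2 + 12*n + 36)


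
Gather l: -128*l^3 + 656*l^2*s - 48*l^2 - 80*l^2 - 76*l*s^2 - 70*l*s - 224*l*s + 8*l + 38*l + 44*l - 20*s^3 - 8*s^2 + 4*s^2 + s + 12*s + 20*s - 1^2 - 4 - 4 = -128*l^3 + l^2*(656*s - 128) + l*(-76*s^2 - 294*s + 90) - 20*s^3 - 4*s^2 + 33*s - 9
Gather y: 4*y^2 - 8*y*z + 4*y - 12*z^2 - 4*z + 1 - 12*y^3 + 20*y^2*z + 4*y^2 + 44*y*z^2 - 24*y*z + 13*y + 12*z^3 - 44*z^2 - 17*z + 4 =-12*y^3 + y^2*(20*z + 8) + y*(44*z^2 - 32*z + 17) + 12*z^3 - 56*z^2 - 21*z + 5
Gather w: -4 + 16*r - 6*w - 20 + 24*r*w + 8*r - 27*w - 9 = 24*r + w*(24*r - 33) - 33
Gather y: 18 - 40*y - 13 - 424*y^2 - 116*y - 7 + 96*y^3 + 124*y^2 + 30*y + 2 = 96*y^3 - 300*y^2 - 126*y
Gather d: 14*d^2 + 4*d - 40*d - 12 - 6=14*d^2 - 36*d - 18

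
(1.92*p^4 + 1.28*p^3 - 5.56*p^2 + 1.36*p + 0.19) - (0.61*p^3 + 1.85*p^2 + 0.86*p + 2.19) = 1.92*p^4 + 0.67*p^3 - 7.41*p^2 + 0.5*p - 2.0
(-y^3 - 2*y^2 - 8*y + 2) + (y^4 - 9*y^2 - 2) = y^4 - y^3 - 11*y^2 - 8*y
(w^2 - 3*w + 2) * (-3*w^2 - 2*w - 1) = -3*w^4 + 7*w^3 - w^2 - w - 2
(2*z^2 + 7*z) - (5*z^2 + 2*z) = -3*z^2 + 5*z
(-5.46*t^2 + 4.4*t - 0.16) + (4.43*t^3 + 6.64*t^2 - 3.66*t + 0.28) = 4.43*t^3 + 1.18*t^2 + 0.74*t + 0.12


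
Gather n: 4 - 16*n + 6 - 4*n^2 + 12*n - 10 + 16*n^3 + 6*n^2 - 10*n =16*n^3 + 2*n^2 - 14*n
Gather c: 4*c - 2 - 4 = 4*c - 6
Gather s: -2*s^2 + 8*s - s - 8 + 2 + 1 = -2*s^2 + 7*s - 5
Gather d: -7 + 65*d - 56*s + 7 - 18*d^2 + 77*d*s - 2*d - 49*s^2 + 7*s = -18*d^2 + d*(77*s + 63) - 49*s^2 - 49*s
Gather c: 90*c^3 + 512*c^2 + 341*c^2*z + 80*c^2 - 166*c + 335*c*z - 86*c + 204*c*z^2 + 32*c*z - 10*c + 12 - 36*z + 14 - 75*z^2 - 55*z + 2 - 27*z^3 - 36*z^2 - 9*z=90*c^3 + c^2*(341*z + 592) + c*(204*z^2 + 367*z - 262) - 27*z^3 - 111*z^2 - 100*z + 28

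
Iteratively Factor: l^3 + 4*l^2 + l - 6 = (l + 2)*(l^2 + 2*l - 3) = (l + 2)*(l + 3)*(l - 1)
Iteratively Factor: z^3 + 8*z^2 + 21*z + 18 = (z + 3)*(z^2 + 5*z + 6) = (z + 2)*(z + 3)*(z + 3)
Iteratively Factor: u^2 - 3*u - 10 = (u - 5)*(u + 2)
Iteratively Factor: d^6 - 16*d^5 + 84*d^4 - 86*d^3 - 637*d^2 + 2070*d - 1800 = (d - 5)*(d^5 - 11*d^4 + 29*d^3 + 59*d^2 - 342*d + 360) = (d - 5)*(d - 3)*(d^4 - 8*d^3 + 5*d^2 + 74*d - 120) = (d - 5)^2*(d - 3)*(d^3 - 3*d^2 - 10*d + 24) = (d - 5)^2*(d - 3)*(d + 3)*(d^2 - 6*d + 8) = (d - 5)^2*(d - 3)*(d - 2)*(d + 3)*(d - 4)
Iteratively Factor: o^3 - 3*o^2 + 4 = (o + 1)*(o^2 - 4*o + 4) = (o - 2)*(o + 1)*(o - 2)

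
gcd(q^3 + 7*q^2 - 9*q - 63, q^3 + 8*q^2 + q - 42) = q^2 + 10*q + 21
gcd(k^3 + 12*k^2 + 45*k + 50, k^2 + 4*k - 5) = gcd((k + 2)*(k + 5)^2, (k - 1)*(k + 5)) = k + 5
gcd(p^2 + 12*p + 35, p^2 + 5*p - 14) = p + 7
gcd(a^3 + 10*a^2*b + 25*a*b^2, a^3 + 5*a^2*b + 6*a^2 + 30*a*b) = a^2 + 5*a*b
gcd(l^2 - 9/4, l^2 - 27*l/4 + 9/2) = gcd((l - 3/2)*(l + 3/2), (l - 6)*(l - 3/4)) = 1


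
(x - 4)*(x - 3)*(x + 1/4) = x^3 - 27*x^2/4 + 41*x/4 + 3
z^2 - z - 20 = (z - 5)*(z + 4)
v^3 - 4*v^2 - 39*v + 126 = (v - 7)*(v - 3)*(v + 6)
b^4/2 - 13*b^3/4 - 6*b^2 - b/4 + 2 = (b/2 + 1/2)*(b - 8)*(b - 1/2)*(b + 1)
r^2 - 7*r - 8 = (r - 8)*(r + 1)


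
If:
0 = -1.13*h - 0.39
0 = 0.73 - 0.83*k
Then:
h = -0.35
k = 0.88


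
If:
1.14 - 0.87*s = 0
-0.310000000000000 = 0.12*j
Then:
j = -2.58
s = 1.31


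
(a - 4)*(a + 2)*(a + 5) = a^3 + 3*a^2 - 18*a - 40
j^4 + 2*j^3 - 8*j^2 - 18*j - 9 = (j - 3)*(j + 1)^2*(j + 3)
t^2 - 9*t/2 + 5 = (t - 5/2)*(t - 2)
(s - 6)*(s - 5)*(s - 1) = s^3 - 12*s^2 + 41*s - 30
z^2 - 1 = (z - 1)*(z + 1)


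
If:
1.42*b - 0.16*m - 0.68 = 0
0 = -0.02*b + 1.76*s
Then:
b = 88.0*s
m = 781.0*s - 4.25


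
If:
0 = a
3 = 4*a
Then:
No Solution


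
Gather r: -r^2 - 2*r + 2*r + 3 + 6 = 9 - r^2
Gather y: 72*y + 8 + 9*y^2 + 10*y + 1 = 9*y^2 + 82*y + 9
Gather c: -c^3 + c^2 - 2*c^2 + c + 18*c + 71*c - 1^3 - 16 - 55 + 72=-c^3 - c^2 + 90*c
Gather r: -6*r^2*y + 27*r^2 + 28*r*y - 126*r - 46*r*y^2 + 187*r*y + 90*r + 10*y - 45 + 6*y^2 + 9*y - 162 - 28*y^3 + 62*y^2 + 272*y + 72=r^2*(27 - 6*y) + r*(-46*y^2 + 215*y - 36) - 28*y^3 + 68*y^2 + 291*y - 135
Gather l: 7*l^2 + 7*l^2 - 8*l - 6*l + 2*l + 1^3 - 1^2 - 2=14*l^2 - 12*l - 2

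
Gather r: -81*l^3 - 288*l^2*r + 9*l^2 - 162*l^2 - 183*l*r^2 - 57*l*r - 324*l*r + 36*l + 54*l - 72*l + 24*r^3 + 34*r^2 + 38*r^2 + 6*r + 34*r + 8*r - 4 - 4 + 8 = -81*l^3 - 153*l^2 + 18*l + 24*r^3 + r^2*(72 - 183*l) + r*(-288*l^2 - 381*l + 48)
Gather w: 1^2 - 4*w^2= 1 - 4*w^2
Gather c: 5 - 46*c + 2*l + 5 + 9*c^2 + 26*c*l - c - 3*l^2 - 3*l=9*c^2 + c*(26*l - 47) - 3*l^2 - l + 10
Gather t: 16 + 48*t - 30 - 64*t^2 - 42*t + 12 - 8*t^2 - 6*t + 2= -72*t^2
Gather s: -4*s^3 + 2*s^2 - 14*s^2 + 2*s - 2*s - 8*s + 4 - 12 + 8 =-4*s^3 - 12*s^2 - 8*s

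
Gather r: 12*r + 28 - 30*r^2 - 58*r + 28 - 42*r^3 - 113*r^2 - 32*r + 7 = -42*r^3 - 143*r^2 - 78*r + 63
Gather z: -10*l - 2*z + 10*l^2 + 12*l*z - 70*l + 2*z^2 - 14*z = 10*l^2 - 80*l + 2*z^2 + z*(12*l - 16)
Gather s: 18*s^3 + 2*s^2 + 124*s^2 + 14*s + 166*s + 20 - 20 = 18*s^3 + 126*s^2 + 180*s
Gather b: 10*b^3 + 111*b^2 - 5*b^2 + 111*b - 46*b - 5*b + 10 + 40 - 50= 10*b^3 + 106*b^2 + 60*b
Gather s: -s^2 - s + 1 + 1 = -s^2 - s + 2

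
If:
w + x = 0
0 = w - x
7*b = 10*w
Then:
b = 0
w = 0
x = 0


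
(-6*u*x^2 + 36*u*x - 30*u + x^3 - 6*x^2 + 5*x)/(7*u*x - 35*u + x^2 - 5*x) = (-6*u*x + 6*u + x^2 - x)/(7*u + x)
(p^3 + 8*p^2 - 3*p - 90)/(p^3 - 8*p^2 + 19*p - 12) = (p^2 + 11*p + 30)/(p^2 - 5*p + 4)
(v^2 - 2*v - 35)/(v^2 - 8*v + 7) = (v + 5)/(v - 1)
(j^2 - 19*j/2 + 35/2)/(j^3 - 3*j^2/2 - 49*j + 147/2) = (2*j - 5)/(2*j^2 + 11*j - 21)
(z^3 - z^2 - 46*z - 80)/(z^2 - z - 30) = (z^2 - 6*z - 16)/(z - 6)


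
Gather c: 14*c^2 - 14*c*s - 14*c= 14*c^2 + c*(-14*s - 14)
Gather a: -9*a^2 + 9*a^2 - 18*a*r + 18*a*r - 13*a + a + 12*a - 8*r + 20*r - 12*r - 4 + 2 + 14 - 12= 0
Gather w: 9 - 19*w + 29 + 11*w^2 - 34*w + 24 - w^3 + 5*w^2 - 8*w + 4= -w^3 + 16*w^2 - 61*w + 66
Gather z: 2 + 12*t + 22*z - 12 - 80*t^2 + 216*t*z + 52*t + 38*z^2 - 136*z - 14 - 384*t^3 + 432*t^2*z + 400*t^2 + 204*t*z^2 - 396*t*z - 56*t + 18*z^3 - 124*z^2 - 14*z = -384*t^3 + 320*t^2 + 8*t + 18*z^3 + z^2*(204*t - 86) + z*(432*t^2 - 180*t - 128) - 24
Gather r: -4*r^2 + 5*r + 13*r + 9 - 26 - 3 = -4*r^2 + 18*r - 20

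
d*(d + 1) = d^2 + d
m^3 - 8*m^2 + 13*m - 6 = (m - 6)*(m - 1)^2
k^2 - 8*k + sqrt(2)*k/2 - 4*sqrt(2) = (k - 8)*(k + sqrt(2)/2)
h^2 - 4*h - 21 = (h - 7)*(h + 3)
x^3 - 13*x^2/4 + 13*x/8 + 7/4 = (x - 2)*(x - 7/4)*(x + 1/2)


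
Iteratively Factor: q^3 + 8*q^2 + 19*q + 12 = (q + 1)*(q^2 + 7*q + 12) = (q + 1)*(q + 3)*(q + 4)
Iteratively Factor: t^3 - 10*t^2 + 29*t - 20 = (t - 5)*(t^2 - 5*t + 4) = (t - 5)*(t - 1)*(t - 4)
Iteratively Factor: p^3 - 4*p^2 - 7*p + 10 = (p + 2)*(p^2 - 6*p + 5) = (p - 1)*(p + 2)*(p - 5)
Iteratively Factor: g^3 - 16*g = (g - 4)*(g^2 + 4*g) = (g - 4)*(g + 4)*(g)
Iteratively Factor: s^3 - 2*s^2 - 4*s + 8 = (s + 2)*(s^2 - 4*s + 4) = (s - 2)*(s + 2)*(s - 2)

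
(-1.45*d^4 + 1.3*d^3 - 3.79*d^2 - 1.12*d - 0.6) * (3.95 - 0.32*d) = 0.464*d^5 - 6.1435*d^4 + 6.3478*d^3 - 14.6121*d^2 - 4.232*d - 2.37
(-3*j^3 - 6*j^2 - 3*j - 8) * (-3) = 9*j^3 + 18*j^2 + 9*j + 24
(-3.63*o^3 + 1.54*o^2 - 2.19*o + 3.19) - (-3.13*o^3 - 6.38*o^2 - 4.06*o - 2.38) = -0.5*o^3 + 7.92*o^2 + 1.87*o + 5.57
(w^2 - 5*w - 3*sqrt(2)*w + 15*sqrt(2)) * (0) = 0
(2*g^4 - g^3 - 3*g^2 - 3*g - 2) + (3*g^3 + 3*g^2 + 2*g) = 2*g^4 + 2*g^3 - g - 2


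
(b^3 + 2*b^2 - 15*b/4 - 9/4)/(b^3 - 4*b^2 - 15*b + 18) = (b^2 - b - 3/4)/(b^2 - 7*b + 6)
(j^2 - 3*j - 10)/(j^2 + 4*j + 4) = (j - 5)/(j + 2)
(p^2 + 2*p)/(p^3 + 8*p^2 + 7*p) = (p + 2)/(p^2 + 8*p + 7)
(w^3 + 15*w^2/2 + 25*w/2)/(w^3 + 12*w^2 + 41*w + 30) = w*(2*w + 5)/(2*(w^2 + 7*w + 6))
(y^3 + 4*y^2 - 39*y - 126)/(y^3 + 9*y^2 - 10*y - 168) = (y^2 - 3*y - 18)/(y^2 + 2*y - 24)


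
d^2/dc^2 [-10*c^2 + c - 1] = -20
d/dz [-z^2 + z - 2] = 1 - 2*z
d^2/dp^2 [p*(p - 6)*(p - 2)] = 6*p - 16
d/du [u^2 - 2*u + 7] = 2*u - 2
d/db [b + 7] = 1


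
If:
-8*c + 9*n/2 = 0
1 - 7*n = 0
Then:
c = 9/112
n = 1/7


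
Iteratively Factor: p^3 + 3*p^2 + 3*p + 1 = (p + 1)*(p^2 + 2*p + 1) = (p + 1)^2*(p + 1)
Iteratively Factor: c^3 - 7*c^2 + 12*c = (c - 3)*(c^2 - 4*c) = (c - 4)*(c - 3)*(c)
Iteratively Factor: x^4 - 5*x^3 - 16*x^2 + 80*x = (x - 4)*(x^3 - x^2 - 20*x) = (x - 5)*(x - 4)*(x^2 + 4*x) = (x - 5)*(x - 4)*(x + 4)*(x)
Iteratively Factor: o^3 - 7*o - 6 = (o - 3)*(o^2 + 3*o + 2) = (o - 3)*(o + 1)*(o + 2)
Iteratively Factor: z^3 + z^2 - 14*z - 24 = (z + 3)*(z^2 - 2*z - 8) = (z + 2)*(z + 3)*(z - 4)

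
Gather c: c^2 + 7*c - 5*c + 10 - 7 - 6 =c^2 + 2*c - 3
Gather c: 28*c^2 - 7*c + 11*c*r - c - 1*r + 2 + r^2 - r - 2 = 28*c^2 + c*(11*r - 8) + r^2 - 2*r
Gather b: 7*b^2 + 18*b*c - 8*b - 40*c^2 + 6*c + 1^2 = 7*b^2 + b*(18*c - 8) - 40*c^2 + 6*c + 1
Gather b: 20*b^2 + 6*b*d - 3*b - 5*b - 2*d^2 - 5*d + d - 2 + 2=20*b^2 + b*(6*d - 8) - 2*d^2 - 4*d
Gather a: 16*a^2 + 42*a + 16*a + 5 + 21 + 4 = 16*a^2 + 58*a + 30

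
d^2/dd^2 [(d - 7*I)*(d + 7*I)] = 2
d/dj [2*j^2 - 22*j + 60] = 4*j - 22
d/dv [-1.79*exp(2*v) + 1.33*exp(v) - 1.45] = (1.33 - 3.58*exp(v))*exp(v)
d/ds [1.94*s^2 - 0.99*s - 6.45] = 3.88*s - 0.99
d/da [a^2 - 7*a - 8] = 2*a - 7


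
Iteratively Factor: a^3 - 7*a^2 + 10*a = (a - 5)*(a^2 - 2*a) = a*(a - 5)*(a - 2)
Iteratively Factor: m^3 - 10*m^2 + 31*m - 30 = (m - 3)*(m^2 - 7*m + 10) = (m - 3)*(m - 2)*(m - 5)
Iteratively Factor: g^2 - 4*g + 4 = (g - 2)*(g - 2)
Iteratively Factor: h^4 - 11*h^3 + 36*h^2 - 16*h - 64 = (h - 4)*(h^3 - 7*h^2 + 8*h + 16) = (h - 4)^2*(h^2 - 3*h - 4) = (h - 4)^2*(h + 1)*(h - 4)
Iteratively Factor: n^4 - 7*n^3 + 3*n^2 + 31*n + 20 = (n + 1)*(n^3 - 8*n^2 + 11*n + 20) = (n + 1)^2*(n^2 - 9*n + 20) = (n - 4)*(n + 1)^2*(n - 5)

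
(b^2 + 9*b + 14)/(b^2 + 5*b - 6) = (b^2 + 9*b + 14)/(b^2 + 5*b - 6)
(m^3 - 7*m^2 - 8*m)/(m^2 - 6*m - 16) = m*(m + 1)/(m + 2)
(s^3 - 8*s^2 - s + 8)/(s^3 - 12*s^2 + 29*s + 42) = (s^2 - 9*s + 8)/(s^2 - 13*s + 42)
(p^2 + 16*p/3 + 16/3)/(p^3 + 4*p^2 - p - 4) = (p + 4/3)/(p^2 - 1)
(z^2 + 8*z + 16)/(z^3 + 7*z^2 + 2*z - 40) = (z + 4)/(z^2 + 3*z - 10)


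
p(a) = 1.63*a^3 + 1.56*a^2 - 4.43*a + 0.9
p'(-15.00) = 1049.02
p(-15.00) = -5082.90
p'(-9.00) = 363.58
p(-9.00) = -1021.14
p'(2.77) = 41.73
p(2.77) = 35.24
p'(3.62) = 70.94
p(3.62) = 82.63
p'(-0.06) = -4.60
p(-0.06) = 1.17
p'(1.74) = 15.80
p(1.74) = 6.50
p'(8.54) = 378.85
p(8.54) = 1092.06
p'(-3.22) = 36.23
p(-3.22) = -23.08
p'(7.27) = 276.70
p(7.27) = 677.46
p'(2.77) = 41.73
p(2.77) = 35.24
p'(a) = 4.89*a^2 + 3.12*a - 4.43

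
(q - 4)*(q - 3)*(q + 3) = q^3 - 4*q^2 - 9*q + 36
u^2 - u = u*(u - 1)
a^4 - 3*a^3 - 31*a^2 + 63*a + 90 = (a - 6)*(a - 3)*(a + 1)*(a + 5)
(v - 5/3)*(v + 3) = v^2 + 4*v/3 - 5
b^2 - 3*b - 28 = (b - 7)*(b + 4)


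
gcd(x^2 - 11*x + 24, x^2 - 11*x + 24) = x^2 - 11*x + 24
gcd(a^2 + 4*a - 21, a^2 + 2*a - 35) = a + 7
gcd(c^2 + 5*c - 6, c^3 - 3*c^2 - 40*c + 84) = c + 6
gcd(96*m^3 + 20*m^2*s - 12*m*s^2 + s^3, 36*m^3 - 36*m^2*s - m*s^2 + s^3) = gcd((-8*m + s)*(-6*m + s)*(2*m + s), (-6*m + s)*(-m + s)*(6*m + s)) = -6*m + s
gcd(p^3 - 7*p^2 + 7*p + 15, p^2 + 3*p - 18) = p - 3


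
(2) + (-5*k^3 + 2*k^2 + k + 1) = -5*k^3 + 2*k^2 + k + 3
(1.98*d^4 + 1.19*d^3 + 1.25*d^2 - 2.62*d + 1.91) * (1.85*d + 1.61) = 3.663*d^5 + 5.3893*d^4 + 4.2284*d^3 - 2.8345*d^2 - 0.6847*d + 3.0751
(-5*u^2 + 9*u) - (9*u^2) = -14*u^2 + 9*u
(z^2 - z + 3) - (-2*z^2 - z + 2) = 3*z^2 + 1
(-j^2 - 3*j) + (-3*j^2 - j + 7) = -4*j^2 - 4*j + 7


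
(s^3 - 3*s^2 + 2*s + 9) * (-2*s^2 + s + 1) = -2*s^5 + 7*s^4 - 6*s^3 - 19*s^2 + 11*s + 9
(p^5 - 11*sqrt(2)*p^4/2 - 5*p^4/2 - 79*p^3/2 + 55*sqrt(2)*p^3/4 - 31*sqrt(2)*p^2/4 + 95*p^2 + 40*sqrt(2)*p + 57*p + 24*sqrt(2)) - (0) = p^5 - 11*sqrt(2)*p^4/2 - 5*p^4/2 - 79*p^3/2 + 55*sqrt(2)*p^3/4 - 31*sqrt(2)*p^2/4 + 95*p^2 + 40*sqrt(2)*p + 57*p + 24*sqrt(2)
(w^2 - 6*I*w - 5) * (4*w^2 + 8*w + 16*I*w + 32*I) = 4*w^4 + 8*w^3 - 8*I*w^3 + 76*w^2 - 16*I*w^2 + 152*w - 80*I*w - 160*I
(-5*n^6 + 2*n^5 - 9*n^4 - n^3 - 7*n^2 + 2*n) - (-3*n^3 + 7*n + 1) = -5*n^6 + 2*n^5 - 9*n^4 + 2*n^3 - 7*n^2 - 5*n - 1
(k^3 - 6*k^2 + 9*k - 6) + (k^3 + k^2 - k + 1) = 2*k^3 - 5*k^2 + 8*k - 5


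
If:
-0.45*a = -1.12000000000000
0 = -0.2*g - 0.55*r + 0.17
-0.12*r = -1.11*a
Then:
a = 2.49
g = -62.46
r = 23.02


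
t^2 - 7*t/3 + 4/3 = (t - 4/3)*(t - 1)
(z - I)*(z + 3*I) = z^2 + 2*I*z + 3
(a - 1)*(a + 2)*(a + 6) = a^3 + 7*a^2 + 4*a - 12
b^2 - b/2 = b*(b - 1/2)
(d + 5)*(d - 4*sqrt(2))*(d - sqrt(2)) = d^3 - 5*sqrt(2)*d^2 + 5*d^2 - 25*sqrt(2)*d + 8*d + 40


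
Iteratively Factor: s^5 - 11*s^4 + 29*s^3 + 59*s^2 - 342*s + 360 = (s - 4)*(s^4 - 7*s^3 + s^2 + 63*s - 90) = (s - 5)*(s - 4)*(s^3 - 2*s^2 - 9*s + 18) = (s - 5)*(s - 4)*(s - 3)*(s^2 + s - 6) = (s - 5)*(s - 4)*(s - 3)*(s + 3)*(s - 2)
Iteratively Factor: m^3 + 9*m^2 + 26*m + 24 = (m + 3)*(m^2 + 6*m + 8) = (m + 2)*(m + 3)*(m + 4)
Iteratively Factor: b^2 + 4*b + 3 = (b + 3)*(b + 1)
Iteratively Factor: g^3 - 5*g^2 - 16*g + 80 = (g - 4)*(g^2 - g - 20) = (g - 5)*(g - 4)*(g + 4)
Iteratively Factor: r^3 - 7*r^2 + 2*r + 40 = (r - 5)*(r^2 - 2*r - 8) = (r - 5)*(r + 2)*(r - 4)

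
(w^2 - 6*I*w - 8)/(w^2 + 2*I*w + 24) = (w - 2*I)/(w + 6*I)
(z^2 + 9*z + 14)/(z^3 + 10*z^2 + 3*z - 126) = (z + 2)/(z^2 + 3*z - 18)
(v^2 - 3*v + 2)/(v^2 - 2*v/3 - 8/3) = 3*(v - 1)/(3*v + 4)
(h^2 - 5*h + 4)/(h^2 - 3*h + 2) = (h - 4)/(h - 2)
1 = 1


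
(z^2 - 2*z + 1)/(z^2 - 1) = (z - 1)/(z + 1)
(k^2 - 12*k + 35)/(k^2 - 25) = (k - 7)/(k + 5)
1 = 1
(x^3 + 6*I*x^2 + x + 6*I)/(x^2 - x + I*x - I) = (x^2 + 5*I*x + 6)/(x - 1)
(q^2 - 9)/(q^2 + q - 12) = (q + 3)/(q + 4)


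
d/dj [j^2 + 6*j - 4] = 2*j + 6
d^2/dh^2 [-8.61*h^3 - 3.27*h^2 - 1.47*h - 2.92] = -51.66*h - 6.54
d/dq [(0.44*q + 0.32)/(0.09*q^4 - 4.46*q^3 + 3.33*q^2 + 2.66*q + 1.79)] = (-0.1188*q^4 + 3.8096*q^3 + 2.8164*q^2 - 2.1312*q - 0.0636000000000001)/(0.0081*q^8 - 0.8028*q^7 + 20.491*q^6 - 29.2248*q^5 - 12.3161*q^4 + 1.7488*q^3 + 18.997*q^2 + 9.5228*q + 3.2041)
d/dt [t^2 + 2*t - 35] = 2*t + 2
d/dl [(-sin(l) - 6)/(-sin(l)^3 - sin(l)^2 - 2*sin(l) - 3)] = -(2*sin(l)^3 + 19*sin(l)^2 + 12*sin(l) + 9)*cos(l)/(sin(l)^3 + sin(l)^2 + 2*sin(l) + 3)^2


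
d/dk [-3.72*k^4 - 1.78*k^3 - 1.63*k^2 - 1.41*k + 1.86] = -14.88*k^3 - 5.34*k^2 - 3.26*k - 1.41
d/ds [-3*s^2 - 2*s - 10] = -6*s - 2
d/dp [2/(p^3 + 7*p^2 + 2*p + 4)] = 2*(-3*p^2 - 14*p - 2)/(p^3 + 7*p^2 + 2*p + 4)^2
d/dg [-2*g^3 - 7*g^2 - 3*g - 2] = -6*g^2 - 14*g - 3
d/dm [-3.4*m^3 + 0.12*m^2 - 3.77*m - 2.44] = -10.2*m^2 + 0.24*m - 3.77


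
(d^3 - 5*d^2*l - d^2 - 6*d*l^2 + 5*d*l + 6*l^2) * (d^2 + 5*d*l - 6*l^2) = d^5 - d^4 - 37*d^3*l^2 + 37*d^2*l^2 + 36*d*l^4 - 36*l^4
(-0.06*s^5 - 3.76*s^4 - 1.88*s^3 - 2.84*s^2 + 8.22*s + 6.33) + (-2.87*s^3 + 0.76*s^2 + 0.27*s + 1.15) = -0.06*s^5 - 3.76*s^4 - 4.75*s^3 - 2.08*s^2 + 8.49*s + 7.48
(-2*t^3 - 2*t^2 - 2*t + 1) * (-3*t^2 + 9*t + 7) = 6*t^5 - 12*t^4 - 26*t^3 - 35*t^2 - 5*t + 7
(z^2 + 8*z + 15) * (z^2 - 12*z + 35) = z^4 - 4*z^3 - 46*z^2 + 100*z + 525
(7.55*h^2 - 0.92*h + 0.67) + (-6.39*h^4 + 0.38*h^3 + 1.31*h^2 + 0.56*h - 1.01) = -6.39*h^4 + 0.38*h^3 + 8.86*h^2 - 0.36*h - 0.34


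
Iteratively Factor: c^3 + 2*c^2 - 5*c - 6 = (c + 3)*(c^2 - c - 2) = (c + 1)*(c + 3)*(c - 2)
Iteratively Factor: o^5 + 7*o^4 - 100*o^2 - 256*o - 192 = (o + 4)*(o^4 + 3*o^3 - 12*o^2 - 52*o - 48) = (o + 3)*(o + 4)*(o^3 - 12*o - 16) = (o - 4)*(o + 3)*(o + 4)*(o^2 + 4*o + 4) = (o - 4)*(o + 2)*(o + 3)*(o + 4)*(o + 2)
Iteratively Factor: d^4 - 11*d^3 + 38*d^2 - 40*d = (d)*(d^3 - 11*d^2 + 38*d - 40) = d*(d - 5)*(d^2 - 6*d + 8) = d*(d - 5)*(d - 4)*(d - 2)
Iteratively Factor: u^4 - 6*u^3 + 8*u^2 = (u)*(u^3 - 6*u^2 + 8*u) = u*(u - 4)*(u^2 - 2*u) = u^2*(u - 4)*(u - 2)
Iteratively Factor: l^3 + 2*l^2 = (l)*(l^2 + 2*l) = l^2*(l + 2)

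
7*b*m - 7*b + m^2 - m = (7*b + m)*(m - 1)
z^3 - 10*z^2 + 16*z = z*(z - 8)*(z - 2)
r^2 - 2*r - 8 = (r - 4)*(r + 2)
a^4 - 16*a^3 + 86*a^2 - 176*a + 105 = (a - 7)*(a - 5)*(a - 3)*(a - 1)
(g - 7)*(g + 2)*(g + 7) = g^3 + 2*g^2 - 49*g - 98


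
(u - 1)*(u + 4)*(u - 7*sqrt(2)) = u^3 - 7*sqrt(2)*u^2 + 3*u^2 - 21*sqrt(2)*u - 4*u + 28*sqrt(2)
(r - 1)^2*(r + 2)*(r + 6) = r^4 + 6*r^3 - 3*r^2 - 16*r + 12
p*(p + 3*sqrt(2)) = p^2 + 3*sqrt(2)*p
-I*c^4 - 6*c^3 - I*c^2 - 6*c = c*(c - 6*I)*(c - I)*(-I*c + 1)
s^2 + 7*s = s*(s + 7)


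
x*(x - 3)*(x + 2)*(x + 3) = x^4 + 2*x^3 - 9*x^2 - 18*x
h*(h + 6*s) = h^2 + 6*h*s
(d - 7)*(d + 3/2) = d^2 - 11*d/2 - 21/2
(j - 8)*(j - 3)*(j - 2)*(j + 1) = j^4 - 12*j^3 + 33*j^2 - 2*j - 48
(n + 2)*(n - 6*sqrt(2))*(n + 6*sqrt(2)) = n^3 + 2*n^2 - 72*n - 144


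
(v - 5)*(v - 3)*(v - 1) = v^3 - 9*v^2 + 23*v - 15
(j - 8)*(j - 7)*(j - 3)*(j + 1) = j^4 - 17*j^3 + 83*j^2 - 67*j - 168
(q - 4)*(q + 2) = q^2 - 2*q - 8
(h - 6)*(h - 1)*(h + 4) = h^3 - 3*h^2 - 22*h + 24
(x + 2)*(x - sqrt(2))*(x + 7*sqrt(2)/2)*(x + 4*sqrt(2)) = x^4 + 2*x^3 + 13*sqrt(2)*x^3/2 + 13*x^2 + 13*sqrt(2)*x^2 - 28*sqrt(2)*x + 26*x - 56*sqrt(2)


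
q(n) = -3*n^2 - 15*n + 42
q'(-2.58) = 0.48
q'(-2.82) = 1.92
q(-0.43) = 47.90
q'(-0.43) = -12.42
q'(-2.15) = -2.10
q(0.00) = 42.00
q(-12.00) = -210.00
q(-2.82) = 60.44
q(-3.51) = 57.69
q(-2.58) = 60.73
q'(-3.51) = 6.06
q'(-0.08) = -14.52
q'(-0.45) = -12.30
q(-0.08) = 43.18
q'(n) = -6*n - 15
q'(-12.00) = 57.00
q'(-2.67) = 1.02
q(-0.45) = 48.14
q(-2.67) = 60.66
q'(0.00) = -15.00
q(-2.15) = 60.38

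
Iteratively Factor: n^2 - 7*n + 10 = (n - 5)*(n - 2)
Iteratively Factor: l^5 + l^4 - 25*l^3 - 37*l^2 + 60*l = (l)*(l^4 + l^3 - 25*l^2 - 37*l + 60) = l*(l - 1)*(l^3 + 2*l^2 - 23*l - 60) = l*(l - 1)*(l + 4)*(l^2 - 2*l - 15) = l*(l - 5)*(l - 1)*(l + 4)*(l + 3)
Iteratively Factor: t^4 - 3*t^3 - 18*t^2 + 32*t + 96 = (t + 2)*(t^3 - 5*t^2 - 8*t + 48) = (t - 4)*(t + 2)*(t^2 - t - 12) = (t - 4)^2*(t + 2)*(t + 3)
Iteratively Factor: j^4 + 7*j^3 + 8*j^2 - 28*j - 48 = (j + 3)*(j^3 + 4*j^2 - 4*j - 16) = (j + 2)*(j + 3)*(j^2 + 2*j - 8) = (j + 2)*(j + 3)*(j + 4)*(j - 2)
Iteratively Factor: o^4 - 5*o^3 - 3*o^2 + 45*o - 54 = (o - 3)*(o^3 - 2*o^2 - 9*o + 18) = (o - 3)^2*(o^2 + o - 6) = (o - 3)^2*(o - 2)*(o + 3)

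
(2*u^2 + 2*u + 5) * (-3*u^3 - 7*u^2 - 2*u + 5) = -6*u^5 - 20*u^4 - 33*u^3 - 29*u^2 + 25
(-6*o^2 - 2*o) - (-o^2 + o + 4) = -5*o^2 - 3*o - 4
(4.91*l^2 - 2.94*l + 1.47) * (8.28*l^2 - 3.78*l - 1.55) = 40.6548*l^4 - 42.903*l^3 + 15.6743*l^2 - 0.999599999999999*l - 2.2785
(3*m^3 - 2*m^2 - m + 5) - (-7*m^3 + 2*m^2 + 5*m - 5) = 10*m^3 - 4*m^2 - 6*m + 10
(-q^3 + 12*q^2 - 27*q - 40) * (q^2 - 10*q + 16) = -q^5 + 22*q^4 - 163*q^3 + 422*q^2 - 32*q - 640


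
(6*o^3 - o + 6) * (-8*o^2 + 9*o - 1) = -48*o^5 + 54*o^4 + 2*o^3 - 57*o^2 + 55*o - 6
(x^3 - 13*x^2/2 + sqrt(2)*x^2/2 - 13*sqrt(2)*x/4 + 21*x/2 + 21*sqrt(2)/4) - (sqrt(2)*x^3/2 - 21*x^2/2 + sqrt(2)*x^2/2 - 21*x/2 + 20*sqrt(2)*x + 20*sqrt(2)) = -sqrt(2)*x^3/2 + x^3 + 4*x^2 - 93*sqrt(2)*x/4 + 21*x - 59*sqrt(2)/4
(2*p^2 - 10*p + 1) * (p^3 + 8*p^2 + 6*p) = 2*p^5 + 6*p^4 - 67*p^3 - 52*p^2 + 6*p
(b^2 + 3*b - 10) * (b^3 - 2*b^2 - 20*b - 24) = b^5 + b^4 - 36*b^3 - 64*b^2 + 128*b + 240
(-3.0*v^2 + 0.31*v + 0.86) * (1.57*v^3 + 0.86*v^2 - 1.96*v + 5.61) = -4.71*v^5 - 2.0933*v^4 + 7.4968*v^3 - 16.698*v^2 + 0.0535000000000001*v + 4.8246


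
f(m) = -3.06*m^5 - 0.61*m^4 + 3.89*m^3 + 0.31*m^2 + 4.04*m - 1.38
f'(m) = -15.3*m^4 - 2.44*m^3 + 11.67*m^2 + 0.62*m + 4.04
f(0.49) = 1.01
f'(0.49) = 5.98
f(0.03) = -1.26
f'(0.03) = 4.07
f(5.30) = -12670.23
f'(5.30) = -12100.56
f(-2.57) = 240.72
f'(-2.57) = -546.51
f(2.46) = -229.67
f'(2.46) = -520.45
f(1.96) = -60.50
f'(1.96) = -194.08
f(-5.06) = 9232.45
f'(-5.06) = -9414.02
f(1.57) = -12.11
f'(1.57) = -68.62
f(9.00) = -181796.25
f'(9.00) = -101207.17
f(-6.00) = 22149.30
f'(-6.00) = -18881.32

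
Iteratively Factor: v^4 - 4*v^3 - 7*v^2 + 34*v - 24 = (v - 4)*(v^3 - 7*v + 6) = (v - 4)*(v - 2)*(v^2 + 2*v - 3) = (v - 4)*(v - 2)*(v + 3)*(v - 1)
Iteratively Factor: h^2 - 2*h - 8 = (h - 4)*(h + 2)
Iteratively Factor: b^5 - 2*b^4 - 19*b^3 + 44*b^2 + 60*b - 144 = (b - 3)*(b^4 + b^3 - 16*b^2 - 4*b + 48) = (b - 3)*(b + 4)*(b^3 - 3*b^2 - 4*b + 12) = (b - 3)*(b + 2)*(b + 4)*(b^2 - 5*b + 6) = (b - 3)^2*(b + 2)*(b + 4)*(b - 2)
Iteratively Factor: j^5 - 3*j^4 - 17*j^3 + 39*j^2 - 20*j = (j)*(j^4 - 3*j^3 - 17*j^2 + 39*j - 20) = j*(j + 4)*(j^3 - 7*j^2 + 11*j - 5) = j*(j - 1)*(j + 4)*(j^2 - 6*j + 5) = j*(j - 1)^2*(j + 4)*(j - 5)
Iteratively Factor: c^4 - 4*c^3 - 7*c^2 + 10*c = (c - 5)*(c^3 + c^2 - 2*c) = (c - 5)*(c - 1)*(c^2 + 2*c) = c*(c - 5)*(c - 1)*(c + 2)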